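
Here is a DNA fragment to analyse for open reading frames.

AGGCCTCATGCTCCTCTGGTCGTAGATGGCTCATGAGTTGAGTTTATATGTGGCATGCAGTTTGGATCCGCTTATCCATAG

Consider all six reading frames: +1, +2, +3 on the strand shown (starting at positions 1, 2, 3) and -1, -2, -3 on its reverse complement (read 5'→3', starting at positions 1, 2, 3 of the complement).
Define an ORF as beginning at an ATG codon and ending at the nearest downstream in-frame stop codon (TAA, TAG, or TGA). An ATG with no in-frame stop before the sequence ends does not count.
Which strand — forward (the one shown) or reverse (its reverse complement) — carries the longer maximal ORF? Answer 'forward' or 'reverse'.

reverse

Reverse complement (5'→3'): CTATGGATAAGCGGATCCAAACTGCATGCCACATATAAACTCAACTCATGAGCCATCTACGACCAGAGGAGCATGAGGCCT
Frame +1: AGG CCT CAT GCT CCT CTG GTC GTA GAT GGC TCA TGA GTT GAG TTT ATA TGT GGC ATG CAG TTT GGA TCC GCT TAT CCA TAG — ATG at 55, stop TAG at 79 → 27 nt.
Frame +2: GGC CTC ATG CTC CTC TGG TCG TAG ATG GCT CAT GAG TTG AGT TTA TAT GTG GCA TGC AGT TTG GAT CCG CTT ATC CAT — ATG at 8, stop TAG at 23 → 18 nt.
Frame +3: GCC TCA TGC TCC TCT GGT CGT AGA TGG CTC ATG AGT TGA GTT TAT ATG TGG CAT GCA GTT TGG ATC CGC TTA TCC ATA — ATG at 33, stop TGA at 39 → 9 nt.
Frame -1: CTA TGG ATA AGC GGA TCC AAA CTG CAT GCC ACA TAT AAA CTC AAC TCA TGA GCC ATC TAC GAC CAG AGG AGC ATG AGG CCT — no ATG→stop ORF.
Frame -2: TAT GGA TAA GCG GAT CCA AAC TGC ATG CCA CAT ATA AAC TCA ACT CAT GAG CCA TCT ACG ACC AGA GGA GCA TGA GGC — ATG at 26, stop TGA at 74 → 51 nt.
Frame -3: ATG GAT AAG CGG ATC CAA ACT GCA TGC CAC ATA TAA ACT CAA CTC ATG AGC CAT CTA CGA CCA GAG GAG CAT GAG GCC — ATG at 3, stop TAA at 36 → 36 nt.
Forward-strand max 27 nt; reverse-strand max 51 nt. The reverse strand has the longer ORF.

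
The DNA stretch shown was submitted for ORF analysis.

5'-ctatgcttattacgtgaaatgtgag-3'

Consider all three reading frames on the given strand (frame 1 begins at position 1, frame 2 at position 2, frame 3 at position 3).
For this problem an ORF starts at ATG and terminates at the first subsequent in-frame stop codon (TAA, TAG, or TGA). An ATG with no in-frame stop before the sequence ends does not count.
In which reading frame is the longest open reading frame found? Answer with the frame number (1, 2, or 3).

3

Frame 1: CTA TGC TTA TTA CGT GAA ATG TGA — ATG at 19, stop TGA at 22 → 6 nt.
Frame 2: TAT GCT TAT TAC GTG AAA TGT GAG — no ATG→stop ORF.
Frame 3: ATG CTT ATT ACG TGA AAT GTG — ATG at 3, stop TGA at 15 → 15 nt.
Longest ORF is 15 nt in frame 3 (positions 3–17).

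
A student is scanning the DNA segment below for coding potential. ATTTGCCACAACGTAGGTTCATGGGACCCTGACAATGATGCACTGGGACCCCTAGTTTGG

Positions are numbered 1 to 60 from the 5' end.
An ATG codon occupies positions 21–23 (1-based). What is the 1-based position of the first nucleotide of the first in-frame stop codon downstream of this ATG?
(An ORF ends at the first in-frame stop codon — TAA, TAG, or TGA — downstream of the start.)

30

Codons from position 21: ATG (21–23), GGA (24–26), CCC (27–29), TGA (30–32).
TGA is a stop codon; it begins at position 30.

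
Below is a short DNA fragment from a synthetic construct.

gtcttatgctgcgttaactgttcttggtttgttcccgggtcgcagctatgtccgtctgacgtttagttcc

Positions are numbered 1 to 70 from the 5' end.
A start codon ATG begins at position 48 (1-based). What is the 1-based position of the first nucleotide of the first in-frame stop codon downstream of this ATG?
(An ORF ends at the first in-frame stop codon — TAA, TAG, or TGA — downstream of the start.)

57

Codons from position 48: ATG (48–50), TCC (51–53), GTC (54–56), TGA (57–59).
TGA is a stop codon; it begins at position 57.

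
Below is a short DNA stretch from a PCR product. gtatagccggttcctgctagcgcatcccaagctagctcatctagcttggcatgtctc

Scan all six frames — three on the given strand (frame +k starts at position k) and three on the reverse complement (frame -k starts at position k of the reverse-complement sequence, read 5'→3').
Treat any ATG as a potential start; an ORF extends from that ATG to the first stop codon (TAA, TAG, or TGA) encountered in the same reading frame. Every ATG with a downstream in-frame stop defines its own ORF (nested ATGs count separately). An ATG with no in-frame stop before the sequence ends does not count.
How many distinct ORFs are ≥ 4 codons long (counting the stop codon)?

1

Reverse complement (5'→3'): GAGACATGCCAAGCTAGATGAGCTAGCTTGGGATGCGCTAGCAGGAACCGGCTATAC
Frame +1: GTA TAG CCG GTT CCT GCT AGC GCA TCC CAA GCT AGC TCA TCT AGC TTG GCA TGT CTC — no ATG→stop ORF.
Frame +2: TAT AGC CGG TTC CTG CTA GCG CAT CCC AAG CTA GCT CAT CTA GCT TGG CAT GTC — no ATG→stop ORF.
Frame +3: ATA GCC GGT TCC TGC TAG CGC ATC CCA AGC TAG CTC ATC TAG CTT GGC ATG TCT — no ATG→stop ORF.
Frame -1: GAG ACA TGC CAA GCT AGA TGA GCT AGC TTG GGA TGC GCT AGC AGG AAC CGG CTA TAC — no ATG→stop ORF.
Frame -2: AGA CAT GCC AAG CTA GAT GAG CTA GCT TGG GAT GCG CTA GCA GGA ACC GGC TAT — no ATG→stop ORF.
Frame -3: GAC ATG CCA AGC TAG ATG AGC TAG CTT GGG ATG CGC TAG CAG GAA CCG GCT ATA — ATG at 6, stop TAG at 15 → 12 nt; ATG at 18, stop TAG at 24 → 9 nt; ATG at 33, stop TAG at 39 → 9 nt.
ORFs ≥ 4 codons: frame -3 6–17 (4 codons). Count = 1.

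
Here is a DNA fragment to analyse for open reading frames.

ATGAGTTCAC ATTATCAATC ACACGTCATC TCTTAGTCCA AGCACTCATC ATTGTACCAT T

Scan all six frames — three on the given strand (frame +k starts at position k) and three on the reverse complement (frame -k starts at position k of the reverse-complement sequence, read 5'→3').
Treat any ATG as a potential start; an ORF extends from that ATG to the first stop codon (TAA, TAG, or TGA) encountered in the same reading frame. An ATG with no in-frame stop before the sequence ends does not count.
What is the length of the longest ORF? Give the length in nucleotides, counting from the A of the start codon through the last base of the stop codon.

36

Reverse complement (5'→3'): AATGGTACAATGATGAGTGCTTGGACTAAGAGATGACGTGTGATTGATAATGTGAACTCAT
Frame +1: ATG AGT TCA CAT TAT CAA TCA CAC GTC ATC TCT TAG TCC AAG CAC TCA TCA TTG TAC CAT — ATG at 1, stop TAG at 34 → 36 nt.
Frame +2: TGA GTT CAC ATT ATC AAT CAC ACG TCA TCT CTT AGT CCA AGC ACT CAT CAT TGT ACC ATT — no ATG→stop ORF.
Frame +3: GAG TTC ACA TTA TCA ATC ACA CGT CAT CTC TTA GTC CAA GCA CTC ATC ATT GTA CCA — no ATG→stop ORF.
Frame -1: AAT GGT ACA ATG ATG AGT GCT TGG ACT AAG AGA TGA CGT GTG ATT GAT AAT GTG AAC TCA — ATG at 10, stop TGA at 34 → 27 nt; ATG at 13, stop TGA at 34 → 24 nt.
Frame -2: ATG GTA CAA TGA TGA GTG CTT GGA CTA AGA GAT GAC GTG TGA TTG ATA ATG TGA ACT CAT — ATG at 2, stop TGA at 11 → 12 nt; ATG at 50, stop TGA at 53 → 6 nt.
Frame -3: TGG TAC AAT GAT GAG TGC TTG GAC TAA GAG ATG ACG TGT GAT TGA TAA TGT GAA CTC — ATG at 33, stop TGA at 45 → 15 nt.
Longest: frame +1, positions 1–36, 36 nt = 12 codons = 11 aa. → 36 nucleotides.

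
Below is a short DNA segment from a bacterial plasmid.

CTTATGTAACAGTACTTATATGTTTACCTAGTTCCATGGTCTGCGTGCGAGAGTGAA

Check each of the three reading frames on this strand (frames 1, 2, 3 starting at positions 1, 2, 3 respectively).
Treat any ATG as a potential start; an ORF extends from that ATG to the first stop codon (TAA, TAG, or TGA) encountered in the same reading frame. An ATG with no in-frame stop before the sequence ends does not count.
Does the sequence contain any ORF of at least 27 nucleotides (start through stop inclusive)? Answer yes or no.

no

Frame 1: CTT ATG TAA CAG TAC TTA TAT GTT TAC CTA GTT CCA TGG TCT GCG TGC GAG AGT GAA — ATG at 4, stop TAA at 7 → 6 nt.
Frame 2: TTA TGT AAC AGT ACT TAT ATG TTT ACC TAG TTC CAT GGT CTG CGT GCG AGA GTG — ATG at 20, stop TAG at 29 → 12 nt.
Frame 3: TAT GTA ACA GTA CTT ATA TGT TTA CCT AGT TCC ATG GTC TGC GTG CGA GAG TGA — ATG at 36, stop TGA at 54 → 21 nt.
Largest ORF found is 21 nucleotides < 27, so no.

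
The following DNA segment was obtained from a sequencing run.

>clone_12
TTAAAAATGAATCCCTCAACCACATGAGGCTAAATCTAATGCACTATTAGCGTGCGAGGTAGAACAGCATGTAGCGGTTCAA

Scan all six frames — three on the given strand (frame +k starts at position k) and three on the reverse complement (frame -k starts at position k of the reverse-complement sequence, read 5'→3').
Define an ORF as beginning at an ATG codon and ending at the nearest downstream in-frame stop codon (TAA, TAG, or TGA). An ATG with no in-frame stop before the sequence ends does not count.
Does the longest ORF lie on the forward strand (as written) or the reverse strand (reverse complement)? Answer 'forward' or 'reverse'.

Reverse complement (5'→3'): TTGAACCGCTACATGCTGTTCTACCTCGCACGCTAATAGTGCATTAGATTTAGCCTCATGTGGTTGAGGGATTCATTTTTAA
Frame +1: TTA AAA ATG AAT CCC TCA ACC ACA TGA GGC TAA ATC TAA TGC ACT ATT AGC GTG CGA GGT AGA ACA GCA TGT AGC GGT TCA — ATG at 7, stop TGA at 25 → 21 nt.
Frame +2: TAA AAA TGA ATC CCT CAA CCA CAT GAG GCT AAA TCT AAT GCA CTA TTA GCG TGC GAG GTA GAA CAG CAT GTA GCG GTT CAA — no ATG→stop ORF.
Frame +3: AAA AAT GAA TCC CTC AAC CAC ATG AGG CTA AAT CTA ATG CAC TAT TAG CGT GCG AGG TAG AAC AGC ATG TAG CGG TTC — ATG at 24, stop TAG at 48 → 27 nt; ATG at 39, stop TAG at 48 → 12 nt; ATG at 69, stop TAG at 72 → 6 nt.
Frame -1: TTG AAC CGC TAC ATG CTG TTC TAC CTC GCA CGC TAA TAG TGC ATT AGA TTT AGC CTC ATG TGG TTG AGG GAT TCA TTT TTA — ATG at 13, stop TAA at 34 → 24 nt.
Frame -2: TGA ACC GCT ACA TGC TGT TCT ACC TCG CAC GCT AAT AGT GCA TTA GAT TTA GCC TCA TGT GGT TGA GGG ATT CAT TTT TAA — no ATG→stop ORF.
Frame -3: GAA CCG CTA CAT GCT GTT CTA CCT CGC ACG CTA ATA GTG CAT TAG ATT TAG CCT CAT GTG GTT GAG GGA TTC ATT TTT — no ATG→stop ORF.
Forward-strand max 27 nt; reverse-strand max 24 nt. The forward strand has the longer ORF.

forward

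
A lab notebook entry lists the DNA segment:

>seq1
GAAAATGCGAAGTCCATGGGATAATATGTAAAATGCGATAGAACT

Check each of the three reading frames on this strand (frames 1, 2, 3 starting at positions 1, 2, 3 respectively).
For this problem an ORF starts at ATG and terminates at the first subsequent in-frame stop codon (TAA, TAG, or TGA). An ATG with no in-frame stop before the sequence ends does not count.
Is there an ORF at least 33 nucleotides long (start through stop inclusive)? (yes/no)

no

Frame 1: GAA AAT GCG AAG TCC ATG GGA TAA TAT GTA AAA TGC GAT AGA ACT — ATG at 16, stop TAA at 22 → 9 nt.
Frame 2: AAA ATG CGA AGT CCA TGG GAT AAT ATG TAA AAT GCG ATA GAA — ATG at 5, stop TAA at 29 → 27 nt; ATG at 26, stop TAA at 29 → 6 nt.
Frame 3: AAA TGC GAA GTC CAT GGG ATA ATA TGT AAA ATG CGA TAG AAC — ATG at 33, stop TAG at 39 → 9 nt.
Largest ORF found is 27 nucleotides < 33, so no.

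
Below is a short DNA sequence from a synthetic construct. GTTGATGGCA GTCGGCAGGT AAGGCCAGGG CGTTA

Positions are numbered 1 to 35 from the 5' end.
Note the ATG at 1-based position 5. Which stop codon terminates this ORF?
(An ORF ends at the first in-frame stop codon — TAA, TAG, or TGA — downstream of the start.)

Codons from position 5: ATG (5–7), GCA (8–10), GTC (11–13), GGC (14–16), AGG (17–19), TAA (20–22).
The first in-frame stop codon is TAA.

TAA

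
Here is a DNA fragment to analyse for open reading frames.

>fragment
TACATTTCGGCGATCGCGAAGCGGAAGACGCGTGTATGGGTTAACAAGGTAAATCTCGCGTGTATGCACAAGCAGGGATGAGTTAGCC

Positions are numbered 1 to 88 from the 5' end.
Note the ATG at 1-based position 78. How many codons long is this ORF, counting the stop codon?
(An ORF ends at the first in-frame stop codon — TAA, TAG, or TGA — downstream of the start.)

Codons from position 78: ATG (78–80), AGT (81–83), TAG (84–86).
TAG is the first in-frame stop; that's 3 codons including the stop.

3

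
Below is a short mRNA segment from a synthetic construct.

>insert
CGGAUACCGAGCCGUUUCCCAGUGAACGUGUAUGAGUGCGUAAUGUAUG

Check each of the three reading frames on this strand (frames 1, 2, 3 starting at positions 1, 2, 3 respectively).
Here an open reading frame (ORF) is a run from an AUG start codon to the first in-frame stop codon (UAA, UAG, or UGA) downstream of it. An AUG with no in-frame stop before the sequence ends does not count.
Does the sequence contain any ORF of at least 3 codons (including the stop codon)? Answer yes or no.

Frame 1: CGG AUA CCG AGC CGU UUC CCA GUG AAC GUG UAU GAG UGC GUA AUG UAU — no AUG→stop ORF.
Frame 2: GGA UAC CGA GCC GUU UCC CAG UGA ACG UGU AUG AGU GCG UAA UGU AUG — AUG at 32, stop UAA at 41 → 12 nt.
Frame 3: GAU ACC GAG CCG UUU CCC AGU GAA CGU GUA UGA GUG CGU AAU GUA — no AUG→stop ORF.
Frame 2 has an ORF of 4 codons (positions 32–43) ≥ 3, so yes.

yes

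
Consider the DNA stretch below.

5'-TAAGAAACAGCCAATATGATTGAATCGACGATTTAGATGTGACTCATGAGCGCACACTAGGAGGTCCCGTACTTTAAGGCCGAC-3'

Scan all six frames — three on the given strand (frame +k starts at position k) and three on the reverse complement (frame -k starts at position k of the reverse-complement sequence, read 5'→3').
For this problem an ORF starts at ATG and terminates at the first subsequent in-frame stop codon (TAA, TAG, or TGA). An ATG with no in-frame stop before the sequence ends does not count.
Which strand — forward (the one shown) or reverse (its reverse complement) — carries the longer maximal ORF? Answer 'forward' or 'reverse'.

Reverse complement (5'→3'): GTCGGCCTTAAAGTACGGGACCTCCTAGTGTGCGCTCATGAGTCACATCTAAATCGTCGATTCAATCATATTGGCTGTTTCTTA
Frame +1: TAA GAA ACA GCC AAT ATG ATT GAA TCG ACG ATT TAG ATG TGA CTC ATG AGC GCA CAC TAG GAG GTC CCG TAC TTT AAG GCC GAC — ATG at 16, stop TAG at 34 → 21 nt; ATG at 37, stop TGA at 40 → 6 nt; ATG at 46, stop TAG at 58 → 15 nt.
Frame +2: AAG AAA CAG CCA ATA TGA TTG AAT CGA CGA TTT AGA TGT GAC TCA TGA GCG CAC ACT AGG AGG TCC CGT ACT TTA AGG CCG — no ATG→stop ORF.
Frame +3: AGA AAC AGC CAA TAT GAT TGA ATC GAC GAT TTA GAT GTG ACT CAT GAG CGC ACA CTA GGA GGT CCC GTA CTT TAA GGC CGA — no ATG→stop ORF.
Frame -1: GTC GGC CTT AAA GTA CGG GAC CTC CTA GTG TGC GCT CAT GAG TCA CAT CTA AAT CGT CGA TTC AAT CAT ATT GGC TGT TTC TTA — no ATG→stop ORF.
Frame -2: TCG GCC TTA AAG TAC GGG ACC TCC TAG TGT GCG CTC ATG AGT CAC ATC TAA ATC GTC GAT TCA ATC ATA TTG GCT GTT TCT — ATG at 38, stop TAA at 50 → 15 nt.
Frame -3: CGG CCT TAA AGT ACG GGA CCT CCT AGT GTG CGC TCA TGA GTC ACA TCT AAA TCG TCG ATT CAA TCA TAT TGG CTG TTT CTT — no ATG→stop ORF.
Forward-strand max 21 nt; reverse-strand max 15 nt. The forward strand has the longer ORF.

forward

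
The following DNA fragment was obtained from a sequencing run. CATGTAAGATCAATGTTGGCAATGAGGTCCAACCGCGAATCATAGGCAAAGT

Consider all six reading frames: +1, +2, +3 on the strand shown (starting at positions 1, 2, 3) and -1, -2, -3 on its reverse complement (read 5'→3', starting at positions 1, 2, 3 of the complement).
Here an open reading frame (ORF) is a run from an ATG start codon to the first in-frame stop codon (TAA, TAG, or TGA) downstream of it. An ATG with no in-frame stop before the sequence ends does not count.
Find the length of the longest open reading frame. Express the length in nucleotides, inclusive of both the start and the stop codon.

Reverse complement (5'→3'): ACTTTGCCTATGATTCGCGGTTGGACCTCATTGCCAACATTGATCTTACATG
Frame +1: CAT GTA AGA TCA ATG TTG GCA ATG AGG TCC AAC CGC GAA TCA TAG GCA AAG — ATG at 13, stop TAG at 43 → 33 nt; ATG at 22, stop TAG at 43 → 24 nt.
Frame +2: ATG TAA GAT CAA TGT TGG CAA TGA GGT CCA ACC GCG AAT CAT AGG CAA AGT — ATG at 2, stop TAA at 5 → 6 nt.
Frame +3: TGT AAG ATC AAT GTT GGC AAT GAG GTC CAA CCG CGA ATC ATA GGC AAA — no ATG→stop ORF.
Frame -1: ACT TTG CCT ATG ATT CGC GGT TGG ACC TCA TTG CCA ACA TTG ATC TTA CAT — no ATG→stop ORF.
Frame -2: CTT TGC CTA TGA TTC GCG GTT GGA CCT CAT TGC CAA CAT TGA TCT TAC ATG — no ATG→stop ORF.
Frame -3: TTT GCC TAT GAT TCG CGG TTG GAC CTC ATT GCC AAC ATT GAT CTT ACA — no ATG→stop ORF.
Longest: frame +1, positions 13–45, 33 nt = 11 codons = 10 aa. → 33 nucleotides.

33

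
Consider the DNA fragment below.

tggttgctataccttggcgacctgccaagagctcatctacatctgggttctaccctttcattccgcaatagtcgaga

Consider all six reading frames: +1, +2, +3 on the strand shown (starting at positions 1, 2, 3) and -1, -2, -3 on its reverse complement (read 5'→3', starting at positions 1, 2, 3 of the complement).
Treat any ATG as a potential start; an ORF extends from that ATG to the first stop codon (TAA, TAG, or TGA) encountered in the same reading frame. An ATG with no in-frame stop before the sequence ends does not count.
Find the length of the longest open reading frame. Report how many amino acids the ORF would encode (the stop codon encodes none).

9

Reverse complement (5'→3'): TCTCGACTATTGCGGAATGAAAGGGTAGAACCCAGATGTAGATGAGCTCTTGGCAGGTCGCCAAGGTATAGCAACCA
Frame +1: TGG TTG CTA TAC CTT GGC GAC CTG CCA AGA GCT CAT CTA CAT CTG GGT TCT ACC CTT TCA TTC CGC AAT AGT CGA — no ATG→stop ORF.
Frame +2: GGT TGC TAT ACC TTG GCG ACC TGC CAA GAG CTC ATC TAC ATC TGG GTT CTA CCC TTT CAT TCC GCA ATA GTC GAG — no ATG→stop ORF.
Frame +3: GTT GCT ATA CCT TGG CGA CCT GCC AAG AGC TCA TCT ACA TCT GGG TTC TAC CCT TTC ATT CCG CAA TAG TCG AGA — no ATG→stop ORF.
Frame -1: TCT CGA CTA TTG CGG AAT GAA AGG GTA GAA CCC AGA TGT AGA TGA GCT CTT GGC AGG TCG CCA AGG TAT AGC AAC — no ATG→stop ORF.
Frame -2: CTC GAC TAT TGC GGA ATG AAA GGG TAG AAC CCA GAT GTA GAT GAG CTC TTG GCA GGT CGC CAA GGT ATA GCA ACC — ATG at 17, stop TAG at 26 → 12 nt.
Frame -3: TCG ACT ATT GCG GAA TGA AAG GGT AGA ACC CAG ATG TAG ATG AGC TCT TGG CAG GTC GCC AAG GTA TAG CAA CCA — ATG at 36, stop TAG at 39 → 6 nt; ATG at 42, stop TAG at 69 → 30 nt.
Longest: frame -3, positions 42–71, 30 nt = 10 codons = 9 aa. → 9 amino acids.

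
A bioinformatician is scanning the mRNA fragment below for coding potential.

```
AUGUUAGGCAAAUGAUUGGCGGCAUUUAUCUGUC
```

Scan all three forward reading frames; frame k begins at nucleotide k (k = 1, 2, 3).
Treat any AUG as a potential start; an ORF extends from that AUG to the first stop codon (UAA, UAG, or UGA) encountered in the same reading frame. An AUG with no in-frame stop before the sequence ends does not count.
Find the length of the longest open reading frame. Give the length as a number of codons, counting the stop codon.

5

Frame 1: AUG UUA GGC AAA UGA UUG GCG GCA UUU AUC UGU — AUG at 1, stop UGA at 13 → 15 nt.
Frame 2: UGU UAG GCA AAU GAU UGG CGG CAU UUA UCU GUC — no AUG→stop ORF.
Frame 3: GUU AGG CAA AUG AUU GGC GGC AUU UAU CUG — no AUG→stop ORF.
Longest: frame 1, positions 1–15, 15 nt = 5 codons = 4 aa. → 5 codons.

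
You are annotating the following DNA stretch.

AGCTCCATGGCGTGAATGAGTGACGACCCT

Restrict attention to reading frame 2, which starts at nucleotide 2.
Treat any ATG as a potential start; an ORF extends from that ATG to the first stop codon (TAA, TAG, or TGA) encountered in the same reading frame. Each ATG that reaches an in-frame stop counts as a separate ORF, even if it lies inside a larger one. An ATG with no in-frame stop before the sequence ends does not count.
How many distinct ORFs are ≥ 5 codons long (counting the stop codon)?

0

Frame 2: GCT CCA TGG CGT GAA TGA GTG ACG ACC — no ATG→stop ORF.
No ORF reaches 5 codons. Count = 0.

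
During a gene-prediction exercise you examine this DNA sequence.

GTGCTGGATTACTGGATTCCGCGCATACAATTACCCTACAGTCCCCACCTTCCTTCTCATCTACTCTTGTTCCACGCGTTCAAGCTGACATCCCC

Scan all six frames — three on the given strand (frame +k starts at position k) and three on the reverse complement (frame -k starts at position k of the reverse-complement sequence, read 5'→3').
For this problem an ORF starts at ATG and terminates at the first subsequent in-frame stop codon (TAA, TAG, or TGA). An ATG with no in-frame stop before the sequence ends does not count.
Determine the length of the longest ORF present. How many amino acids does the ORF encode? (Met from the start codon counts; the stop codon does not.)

Reverse complement (5'→3'): GGGGATGTCAGCTTGAACGCGTGGAACAAGAGTAGATGAGAAGGAAGGTGGGGACTGTAGGGTAATTGTATGCGCGGAATCCAGTAATCCAGCAC
Frame +1: GTG CTG GAT TAC TGG ATT CCG CGC ATA CAA TTA CCC TAC AGT CCC CAC CTT CCT TCT CAT CTA CTC TTG TTC CAC GCG TTC AAG CTG ACA TCC — no ATG→stop ORF.
Frame +2: TGC TGG ATT ACT GGA TTC CGC GCA TAC AAT TAC CCT ACA GTC CCC ACC TTC CTT CTC ATC TAC TCT TGT TCC ACG CGT TCA AGC TGA CAT CCC — no ATG→stop ORF.
Frame +3: GCT GGA TTA CTG GAT TCC GCG CAT ACA ATT ACC CTA CAG TCC CCA CCT TCC TTC TCA TCT ACT CTT GTT CCA CGC GTT CAA GCT GAC ATC CCC — no ATG→stop ORF.
Frame -1: GGG GAT GTC AGC TTG AAC GCG TGG AAC AAG AGT AGA TGA GAA GGA AGG TGG GGA CTG TAG GGT AAT TGT ATG CGC GGA ATC CAG TAA TCC AGC — ATG at 70, stop TAA at 85 → 18 nt.
Frame -2: GGG ATG TCA GCT TGA ACG CGT GGA ACA AGA GTA GAT GAG AAG GAA GGT GGG GAC TGT AGG GTA ATT GTA TGC GCG GAA TCC AGT AAT CCA GCA — ATG at 5, stop TGA at 14 → 12 nt.
Frame -3: GGA TGT CAG CTT GAA CGC GTG GAA CAA GAG TAG ATG AGA AGG AAG GTG GGG ACT GTA GGG TAA TTG TAT GCG CGG AAT CCA GTA ATC CAG CAC — ATG at 36, stop TAA at 63 → 30 nt.
Longest: frame -3, positions 36–65, 30 nt = 10 codons = 9 aa. → 9 amino acids.

9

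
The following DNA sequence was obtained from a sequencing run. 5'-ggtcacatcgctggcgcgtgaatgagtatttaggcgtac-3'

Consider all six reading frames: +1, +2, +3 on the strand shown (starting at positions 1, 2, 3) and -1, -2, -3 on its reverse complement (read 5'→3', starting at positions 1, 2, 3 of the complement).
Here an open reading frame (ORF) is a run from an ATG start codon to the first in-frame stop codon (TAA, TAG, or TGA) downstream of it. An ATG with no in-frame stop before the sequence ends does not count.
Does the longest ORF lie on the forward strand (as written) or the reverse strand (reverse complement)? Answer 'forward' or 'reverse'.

Reverse complement (5'→3'): GTACGCCTAAATACTCATTCACGCGCCAGCGATGTGACC
Frame +1: GGT CAC ATC GCT GGC GCG TGA ATG AGT ATT TAG GCG TAC — ATG at 22, stop TAG at 31 → 12 nt.
Frame +2: GTC ACA TCG CTG GCG CGT GAA TGA GTA TTT AGG CGT — no ATG→stop ORF.
Frame +3: TCA CAT CGC TGG CGC GTG AAT GAG TAT TTA GGC GTA — no ATG→stop ORF.
Frame -1: GTA CGC CTA AAT ACT CAT TCA CGC GCC AGC GAT GTG ACC — no ATG→stop ORF.
Frame -2: TAC GCC TAA ATA CTC ATT CAC GCG CCA GCG ATG TGA — ATG at 32, stop TGA at 35 → 6 nt.
Frame -3: ACG CCT AAA TAC TCA TTC ACG CGC CAG CGA TGT GAC — no ATG→stop ORF.
Forward-strand max 12 nt; reverse-strand max 6 nt. The forward strand has the longer ORF.

forward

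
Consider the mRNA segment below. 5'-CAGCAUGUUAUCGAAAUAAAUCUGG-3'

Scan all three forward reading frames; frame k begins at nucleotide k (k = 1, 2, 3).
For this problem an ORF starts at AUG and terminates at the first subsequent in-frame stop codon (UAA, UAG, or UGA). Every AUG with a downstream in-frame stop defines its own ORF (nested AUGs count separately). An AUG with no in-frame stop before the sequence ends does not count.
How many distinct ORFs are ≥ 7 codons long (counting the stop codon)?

Frame 1: CAG CAU GUU AUC GAA AUA AAU CUG — no AUG→stop ORF.
Frame 2: AGC AUG UUA UCG AAA UAA AUC UGG — AUG at 5, stop UAA at 17 → 15 nt.
Frame 3: GCA UGU UAU CGA AAU AAA UCU — no AUG→stop ORF.
No ORF reaches 7 codons. Count = 0.

0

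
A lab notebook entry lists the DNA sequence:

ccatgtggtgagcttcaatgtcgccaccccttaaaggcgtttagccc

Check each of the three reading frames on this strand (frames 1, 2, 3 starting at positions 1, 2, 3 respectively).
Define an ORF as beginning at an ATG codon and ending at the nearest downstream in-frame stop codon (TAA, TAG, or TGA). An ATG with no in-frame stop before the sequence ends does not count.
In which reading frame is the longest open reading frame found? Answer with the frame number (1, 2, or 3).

3

Frame 1: CCA TGT GGT GAG CTT CAA TGT CGC CAC CCC TTA AAG GCG TTT AGC — no ATG→stop ORF.
Frame 2: CAT GTG GTG AGC TTC AAT GTC GCC ACC CCT TAA AGG CGT TTA GCC — no ATG→stop ORF.
Frame 3: ATG TGG TGA GCT TCA ATG TCG CCA CCC CTT AAA GGC GTT TAG CCC — ATG at 3, stop TGA at 9 → 9 nt; ATG at 18, stop TAG at 42 → 27 nt.
Longest ORF is 27 nt in frame 3 (positions 18–44).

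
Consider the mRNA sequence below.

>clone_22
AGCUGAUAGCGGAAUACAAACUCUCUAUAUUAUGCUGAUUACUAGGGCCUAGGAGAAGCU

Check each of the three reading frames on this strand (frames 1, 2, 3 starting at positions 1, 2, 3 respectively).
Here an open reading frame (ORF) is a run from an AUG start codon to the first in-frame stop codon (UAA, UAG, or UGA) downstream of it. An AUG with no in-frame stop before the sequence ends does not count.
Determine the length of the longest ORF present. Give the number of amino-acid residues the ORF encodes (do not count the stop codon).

6

Frame 1: AGC UGA UAG CGG AAU ACA AAC UCU CUA UAU UAU GCU GAU UAC UAG GGC CUA GGA GAA GCU — no AUG→stop ORF.
Frame 2: GCU GAU AGC GGA AUA CAA ACU CUC UAU AUU AUG CUG AUU ACU AGG GCC UAG GAG AAG — AUG at 32, stop UAG at 50 → 21 nt.
Frame 3: CUG AUA GCG GAA UAC AAA CUC UCU AUA UUA UGC UGA UUA CUA GGG CCU AGG AGA AGC — no AUG→stop ORF.
Longest: frame 2, positions 32–52, 21 nt = 7 codons = 6 aa. → 6 amino acids.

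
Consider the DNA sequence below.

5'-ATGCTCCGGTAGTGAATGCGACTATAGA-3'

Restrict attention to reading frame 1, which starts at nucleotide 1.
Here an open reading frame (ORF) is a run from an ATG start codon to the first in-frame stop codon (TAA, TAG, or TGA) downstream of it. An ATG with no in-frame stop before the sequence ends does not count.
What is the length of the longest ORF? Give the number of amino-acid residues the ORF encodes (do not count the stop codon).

Frame 1: ATG CTC CGG TAG TGA ATG CGA CTA TAG — ATG at 1, stop TAG at 10 → 12 nt; ATG at 16, stop TAG at 25 → 12 nt.
Longest: frame 1, positions 1–12, 12 nt = 4 codons = 3 aa. → 3 amino acids.

3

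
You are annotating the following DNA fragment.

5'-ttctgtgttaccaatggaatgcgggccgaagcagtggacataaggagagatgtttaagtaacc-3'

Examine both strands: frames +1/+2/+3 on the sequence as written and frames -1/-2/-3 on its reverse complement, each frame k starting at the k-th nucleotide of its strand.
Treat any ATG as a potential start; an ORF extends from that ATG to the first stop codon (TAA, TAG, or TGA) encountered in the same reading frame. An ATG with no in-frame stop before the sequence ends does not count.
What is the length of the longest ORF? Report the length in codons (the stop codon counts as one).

13

Reverse complement (5'→3'): GGTTACTTAAACATCTCTCCTTATGTCCACTGCTTCGGCCCGCATTCCATTGGTAACACAGAA
Frame +1: TTC TGT GTT ACC AAT GGA ATG CGG GCC GAA GCA GTG GAC ATA AGG AGA GAT GTT TAA GTA ACC — ATG at 19, stop TAA at 55 → 39 nt.
Frame +2: TCT GTG TTA CCA ATG GAA TGC GGG CCG AAG CAG TGG ACA TAA GGA GAG ATG TTT AAG TAA — ATG at 14, stop TAA at 41 → 30 nt; ATG at 50, stop TAA at 59 → 12 nt.
Frame +3: CTG TGT TAC CAA TGG AAT GCG GGC CGA AGC AGT GGA CAT AAG GAG AGA TGT TTA AGT AAC — no ATG→stop ORF.
Frame -1: GGT TAC TTA AAC ATC TCT CCT TAT GTC CAC TGC TTC GGC CCG CAT TCC ATT GGT AAC ACA GAA — no ATG→stop ORF.
Frame -2: GTT ACT TAA ACA TCT CTC CTT ATG TCC ACT GCT TCG GCC CGC ATT CCA TTG GTA ACA CAG — no ATG→stop ORF.
Frame -3: TTA CTT AAA CAT CTC TCC TTA TGT CCA CTG CTT CGG CCC GCA TTC CAT TGG TAA CAC AGA — no ATG→stop ORF.
Longest: frame +1, positions 19–57, 39 nt = 13 codons = 12 aa. → 13 codons.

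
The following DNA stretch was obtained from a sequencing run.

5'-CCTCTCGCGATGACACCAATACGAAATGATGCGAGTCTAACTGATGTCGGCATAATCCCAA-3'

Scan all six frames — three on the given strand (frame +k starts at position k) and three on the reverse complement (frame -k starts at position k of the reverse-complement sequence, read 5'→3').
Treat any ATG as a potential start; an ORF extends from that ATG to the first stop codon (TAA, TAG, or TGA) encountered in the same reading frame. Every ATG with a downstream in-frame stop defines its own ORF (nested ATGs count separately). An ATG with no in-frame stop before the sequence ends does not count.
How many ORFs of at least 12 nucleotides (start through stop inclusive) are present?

3

Reverse complement (5'→3'): TTGGGATTATGCCGACATCAGTTAGACTCGCATCATTTCGTATTGGTGTCATCGCGAGAGG
Frame +1: CCT CTC GCG ATG ACA CCA ATA CGA AAT GAT GCG AGT CTA ACT GAT GTC GGC ATA ATC CCA — no ATG→stop ORF.
Frame +2: CTC TCG CGA TGA CAC CAA TAC GAA ATG ATG CGA GTC TAA CTG ATG TCG GCA TAA TCC CAA — ATG at 26, stop TAA at 38 → 15 nt; ATG at 29, stop TAA at 38 → 12 nt; ATG at 44, stop TAA at 53 → 12 nt.
Frame +3: TCT CGC GAT GAC ACC AAT ACG AAA TGA TGC GAG TCT AAC TGA TGT CGG CAT AAT CCC — no ATG→stop ORF.
Frame -1: TTG GGA TTA TGC CGA CAT CAG TTA GAC TCG CAT CAT TTC GTA TTG GTG TCA TCG CGA GAG — no ATG→stop ORF.
Frame -2: TGG GAT TAT GCC GAC ATC AGT TAG ACT CGC ATC ATT TCG TAT TGG TGT CAT CGC GAG AGG — no ATG→stop ORF.
Frame -3: GGG ATT ATG CCG ACA TCA GTT AGA CTC GCA TCA TTT CGT ATT GGT GTC ATC GCG AGA — no ATG→stop ORF.
ORFs ≥ 12 nucleotides: frame +2 26–40 (15 nucleotides), frame +2 29–40 (12 nucleotides), frame +2 44–55 (12 nucleotides). Count = 3.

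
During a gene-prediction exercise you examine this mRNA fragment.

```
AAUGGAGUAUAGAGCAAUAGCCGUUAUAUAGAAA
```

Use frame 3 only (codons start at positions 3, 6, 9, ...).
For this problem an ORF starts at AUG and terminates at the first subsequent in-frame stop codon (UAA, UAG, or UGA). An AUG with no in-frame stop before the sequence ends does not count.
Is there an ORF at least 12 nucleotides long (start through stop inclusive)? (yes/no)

no

Frame 3: UGG AGU AUA GAG CAA UAG CCG UUA UAU AGA — no AUG→stop ORF.
Largest ORF found is 0 nucleotides < 12, so no.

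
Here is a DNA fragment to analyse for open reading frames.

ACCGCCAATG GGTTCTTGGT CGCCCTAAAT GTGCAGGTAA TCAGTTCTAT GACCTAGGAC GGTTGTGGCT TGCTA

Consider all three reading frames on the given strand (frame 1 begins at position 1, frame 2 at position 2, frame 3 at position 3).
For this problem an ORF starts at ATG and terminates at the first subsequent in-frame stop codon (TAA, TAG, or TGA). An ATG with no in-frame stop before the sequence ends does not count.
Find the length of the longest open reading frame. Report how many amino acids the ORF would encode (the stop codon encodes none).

Frame 1: ACC GCC AAT GGG TTC TTG GTC GCC CTA AAT GTG CAG GTA ATC AGT TCT ATG ACC TAG GAC GGT TGT GGC TTG CTA — ATG at 49, stop TAG at 55 → 9 nt.
Frame 2: CCG CCA ATG GGT TCT TGG TCG CCC TAA ATG TGC AGG TAA TCA GTT CTA TGA CCT AGG ACG GTT GTG GCT TGC — ATG at 8, stop TAA at 26 → 21 nt; ATG at 29, stop TAA at 38 → 12 nt.
Frame 3: CGC CAA TGG GTT CTT GGT CGC CCT AAA TGT GCA GGT AAT CAG TTC TAT GAC CTA GGA CGG TTG TGG CTT GCT — no ATG→stop ORF.
Longest: frame 2, positions 8–28, 21 nt = 7 codons = 6 aa. → 6 amino acids.

6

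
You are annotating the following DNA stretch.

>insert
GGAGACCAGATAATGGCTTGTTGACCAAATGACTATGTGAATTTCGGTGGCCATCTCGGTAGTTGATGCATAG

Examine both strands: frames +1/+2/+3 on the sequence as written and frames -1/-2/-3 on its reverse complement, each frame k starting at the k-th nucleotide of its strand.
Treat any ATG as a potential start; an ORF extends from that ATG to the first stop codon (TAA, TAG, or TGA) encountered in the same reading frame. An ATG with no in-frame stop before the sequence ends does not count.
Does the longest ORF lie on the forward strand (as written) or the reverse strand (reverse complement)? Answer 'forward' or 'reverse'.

Reverse complement (5'→3'): CTATGCATCAACTACCGAGATGGCCACCGAAATTCACATAGTCATTTGGTCAACAAGCCATTATCTGGTCTCC
Frame +1: GGA GAC CAG ATA ATG GCT TGT TGA CCA AAT GAC TAT GTG AAT TTC GGT GGC CAT CTC GGT AGT TGA TGC ATA — ATG at 13, stop TGA at 22 → 12 nt.
Frame +2: GAG ACC AGA TAA TGG CTT GTT GAC CAA ATG ACT ATG TGA ATT TCG GTG GCC ATC TCG GTA GTT GAT GCA TAG — ATG at 29, stop TGA at 38 → 12 nt; ATG at 35, stop TGA at 38 → 6 nt.
Frame +3: AGA CCA GAT AAT GGC TTG TTG ACC AAA TGA CTA TGT GAA TTT CGG TGG CCA TCT CGG TAG TTG ATG CAT — no ATG→stop ORF.
Frame -1: CTA TGC ATC AAC TAC CGA GAT GGC CAC CGA AAT TCA CAT AGT CAT TTG GTC AAC AAG CCA TTA TCT GGT CTC — no ATG→stop ORF.
Frame -2: TAT GCA TCA ACT ACC GAG ATG GCC ACC GAA ATT CAC ATA GTC ATT TGG TCA ACA AGC CAT TAT CTG GTC TCC — no ATG→stop ORF.
Frame -3: ATG CAT CAA CTA CCG AGA TGG CCA CCG AAA TTC ACA TAG TCA TTT GGT CAA CAA GCC ATT ATC TGG TCT — ATG at 3, stop TAG at 39 → 39 nt.
Forward-strand max 12 nt; reverse-strand max 39 nt. The reverse strand has the longer ORF.

reverse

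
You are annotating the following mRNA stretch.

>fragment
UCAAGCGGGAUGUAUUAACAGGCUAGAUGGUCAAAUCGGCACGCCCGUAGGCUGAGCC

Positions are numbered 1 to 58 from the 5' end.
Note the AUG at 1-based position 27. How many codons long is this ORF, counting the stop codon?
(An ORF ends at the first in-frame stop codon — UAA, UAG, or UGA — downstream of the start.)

8

Codons from position 27: AUG (27–29), GUC (30–32), AAA (33–35), UCG (36–38), GCA (39–41), CGC (42–44), CCG (45–47), UAG (48–50).
UAG is the first in-frame stop; that's 8 codons including the stop.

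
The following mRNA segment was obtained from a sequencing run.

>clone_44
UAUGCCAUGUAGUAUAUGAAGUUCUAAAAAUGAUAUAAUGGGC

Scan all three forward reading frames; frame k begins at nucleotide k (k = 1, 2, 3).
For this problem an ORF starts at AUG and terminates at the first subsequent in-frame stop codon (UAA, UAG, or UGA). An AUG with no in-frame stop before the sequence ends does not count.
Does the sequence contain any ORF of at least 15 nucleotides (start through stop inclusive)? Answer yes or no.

Frame 1: UAU GCC AUG UAG UAU AUG AAG UUC UAA AAA UGA UAU AAU GGG — AUG at 7, stop UAG at 10 → 6 nt; AUG at 16, stop UAA at 25 → 12 nt.
Frame 2: AUG CCA UGU AGU AUA UGA AGU UCU AAA AAU GAU AUA AUG GGC — AUG at 2, stop UGA at 17 → 18 nt.
Frame 3: UGC CAU GUA GUA UAU GAA GUU CUA AAA AUG AUA UAA UGG — AUG at 30, stop UAA at 36 → 9 nt.
Frame 2 has an ORF of 18 nucleotides (positions 2–19) ≥ 15, so yes.

yes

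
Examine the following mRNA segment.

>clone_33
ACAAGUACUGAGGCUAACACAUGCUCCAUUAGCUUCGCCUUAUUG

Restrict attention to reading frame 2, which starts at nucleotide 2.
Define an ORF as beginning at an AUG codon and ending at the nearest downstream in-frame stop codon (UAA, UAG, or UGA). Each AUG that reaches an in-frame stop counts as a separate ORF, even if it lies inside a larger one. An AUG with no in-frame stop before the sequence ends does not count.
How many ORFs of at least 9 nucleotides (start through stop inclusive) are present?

0

Frame 2: CAA GUA CUG AGG CUA ACA CAU GCU CCA UUA GCU UCG CCU UAU — no AUG→stop ORF.
No ORF reaches 9 nucleotides. Count = 0.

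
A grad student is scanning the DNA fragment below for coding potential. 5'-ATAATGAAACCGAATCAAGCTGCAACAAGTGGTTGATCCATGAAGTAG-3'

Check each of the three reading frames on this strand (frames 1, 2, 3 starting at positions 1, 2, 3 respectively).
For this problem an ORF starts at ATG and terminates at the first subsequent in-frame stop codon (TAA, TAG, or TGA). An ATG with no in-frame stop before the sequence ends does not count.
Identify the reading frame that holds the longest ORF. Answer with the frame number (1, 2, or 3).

1

Frame 1: ATA ATG AAA CCG AAT CAA GCT GCA ACA AGT GGT TGA TCC ATG AAG TAG — ATG at 4, stop TGA at 34 → 33 nt; ATG at 40, stop TAG at 46 → 9 nt.
Frame 2: TAA TGA AAC CGA ATC AAG CTG CAA CAA GTG GTT GAT CCA TGA AGT — no ATG→stop ORF.
Frame 3: AAT GAA ACC GAA TCA AGC TGC AAC AAG TGG TTG ATC CAT GAA GTA — no ATG→stop ORF.
Longest ORF is 33 nt in frame 1 (positions 4–36).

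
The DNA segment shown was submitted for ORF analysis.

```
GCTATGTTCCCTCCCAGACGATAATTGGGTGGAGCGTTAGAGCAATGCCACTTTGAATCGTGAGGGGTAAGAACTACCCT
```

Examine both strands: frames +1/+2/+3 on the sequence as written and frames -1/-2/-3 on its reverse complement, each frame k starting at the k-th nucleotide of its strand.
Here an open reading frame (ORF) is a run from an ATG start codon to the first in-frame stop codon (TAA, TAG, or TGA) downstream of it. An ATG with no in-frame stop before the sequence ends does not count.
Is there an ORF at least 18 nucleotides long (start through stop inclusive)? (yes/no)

yes

Reverse complement (5'→3'): AGGGTAGTTCTTACCCCTCACGATTCAAAGTGGCATTGCTCTAACGCTCCACCCAATTATCGTCTGGGAGGGAACATAGC
Frame +1: GCT ATG TTC CCT CCC AGA CGA TAA TTG GGT GGA GCG TTA GAG CAA TGC CAC TTT GAA TCG TGA GGG GTA AGA ACT ACC — ATG at 4, stop TAA at 22 → 21 nt.
Frame +2: CTA TGT TCC CTC CCA GAC GAT AAT TGG GTG GAG CGT TAG AGC AAT GCC ACT TTG AAT CGT GAG GGG TAA GAA CTA CCC — no ATG→stop ORF.
Frame +3: TAT GTT CCC TCC CAG ACG ATA ATT GGG TGG AGC GTT AGA GCA ATG CCA CTT TGA ATC GTG AGG GGT AAG AAC TAC CCT — ATG at 45, stop TGA at 54 → 12 nt.
Frame -1: AGG GTA GTT CTT ACC CCT CAC GAT TCA AAG TGG CAT TGC TCT AAC GCT CCA CCC AAT TAT CGT CTG GGA GGG AAC ATA — no ATG→stop ORF.
Frame -2: GGG TAG TTC TTA CCC CTC ACG ATT CAA AGT GGC ATT GCT CTA ACG CTC CAC CCA ATT ATC GTC TGG GAG GGA ACA TAG — no ATG→stop ORF.
Frame -3: GGT AGT TCT TAC CCC TCA CGA TTC AAA GTG GCA TTG CTC TAA CGC TCC ACC CAA TTA TCG TCT GGG AGG GAA CAT AGC — no ATG→stop ORF.
Frame +1 has an ORF of 21 nucleotides (positions 4–24) ≥ 18, so yes.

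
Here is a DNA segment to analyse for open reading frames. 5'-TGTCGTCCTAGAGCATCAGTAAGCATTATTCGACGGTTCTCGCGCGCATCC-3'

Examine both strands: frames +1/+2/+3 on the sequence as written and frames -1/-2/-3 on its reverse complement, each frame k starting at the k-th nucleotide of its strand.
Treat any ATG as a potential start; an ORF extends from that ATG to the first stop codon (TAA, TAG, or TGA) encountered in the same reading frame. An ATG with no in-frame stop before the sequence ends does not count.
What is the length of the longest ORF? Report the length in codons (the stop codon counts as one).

8

Reverse complement (5'→3'): GGATGCGCGCGAGAACCGTCGAATAATGCTTACTGATGCTCTAGGACGACA
Frame +1: TGT CGT CCT AGA GCA TCA GTA AGC ATT ATT CGA CGG TTC TCG CGC GCA TCC — no ATG→stop ORF.
Frame +2: GTC GTC CTA GAG CAT CAG TAA GCA TTA TTC GAC GGT TCT CGC GCG CAT — no ATG→stop ORF.
Frame +3: TCG TCC TAG AGC ATC AGT AAG CAT TAT TCG ACG GTT CTC GCG CGC ATC — no ATG→stop ORF.
Frame -1: GGA TGC GCG CGA GAA CCG TCG AAT AAT GCT TAC TGA TGC TCT AGG ACG ACA — no ATG→stop ORF.
Frame -2: GAT GCG CGC GAG AAC CGT CGA ATA ATG CTT ACT GAT GCT CTA GGA CGA — no ATG→stop ORF.
Frame -3: ATG CGC GCG AGA ACC GTC GAA TAA TGC TTA CTG ATG CTC TAG GAC GAC — ATG at 3, stop TAA at 24 → 24 nt; ATG at 36, stop TAG at 42 → 9 nt.
Longest: frame -3, positions 3–26, 24 nt = 8 codons = 7 aa. → 8 codons.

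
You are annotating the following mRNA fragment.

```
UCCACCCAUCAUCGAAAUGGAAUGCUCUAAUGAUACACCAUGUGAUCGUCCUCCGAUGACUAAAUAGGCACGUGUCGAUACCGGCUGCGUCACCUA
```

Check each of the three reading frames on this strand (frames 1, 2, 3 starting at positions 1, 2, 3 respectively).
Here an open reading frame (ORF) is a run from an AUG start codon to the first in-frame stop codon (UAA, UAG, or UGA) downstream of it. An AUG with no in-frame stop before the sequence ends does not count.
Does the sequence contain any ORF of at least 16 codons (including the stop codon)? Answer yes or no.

Frame 1: UCC ACC CAU CAU CGA AAU GGA AUG CUC UAA UGA UAC ACC AUG UGA UCG UCC UCC GAU GAC UAA AUA GGC ACG UGU CGA UAC CGG CUG CGU CAC CUA — AUG at 22, stop UAA at 28 → 9 nt; AUG at 40, stop UGA at 43 → 6 nt.
Frame 2: CCA CCC AUC AUC GAA AUG GAA UGC UCU AAU GAU ACA CCA UGU GAU CGU CCU CCG AUG ACU AAA UAG GCA CGU GUC GAU ACC GGC UGC GUC ACC — AUG at 17, stop UAG at 65 → 51 nt; AUG at 56, stop UAG at 65 → 12 nt.
Frame 3: CAC CCA UCA UCG AAA UGG AAU GCU CUA AUG AUA CAC CAU GUG AUC GUC CUC CGA UGA CUA AAU AGG CAC GUG UCG AUA CCG GCU GCG UCA CCU — AUG at 30, stop UGA at 57 → 30 nt.
Frame 2 has an ORF of 17 codons (positions 17–67) ≥ 16, so yes.

yes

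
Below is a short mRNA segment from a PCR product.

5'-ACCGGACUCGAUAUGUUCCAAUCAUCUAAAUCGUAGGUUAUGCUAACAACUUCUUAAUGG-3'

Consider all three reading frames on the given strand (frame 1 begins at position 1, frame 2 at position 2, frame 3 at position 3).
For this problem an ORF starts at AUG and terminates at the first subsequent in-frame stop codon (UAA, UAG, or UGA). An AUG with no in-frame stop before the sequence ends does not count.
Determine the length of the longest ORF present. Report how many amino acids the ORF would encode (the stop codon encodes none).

7

Frame 1: ACC GGA CUC GAU AUG UUC CAA UCA UCU AAA UCG UAG GUU AUG CUA ACA ACU UCU UAA UGG — AUG at 13, stop UAG at 34 → 24 nt; AUG at 40, stop UAA at 55 → 18 nt.
Frame 2: CCG GAC UCG AUA UGU UCC AAU CAU CUA AAU CGU AGG UUA UGC UAA CAA CUU CUU AAU — no AUG→stop ORF.
Frame 3: CGG ACU CGA UAU GUU CCA AUC AUC UAA AUC GUA GGU UAU GCU AAC AAC UUC UUA AUG — no AUG→stop ORF.
Longest: frame 1, positions 13–36, 24 nt = 8 codons = 7 aa. → 7 amino acids.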